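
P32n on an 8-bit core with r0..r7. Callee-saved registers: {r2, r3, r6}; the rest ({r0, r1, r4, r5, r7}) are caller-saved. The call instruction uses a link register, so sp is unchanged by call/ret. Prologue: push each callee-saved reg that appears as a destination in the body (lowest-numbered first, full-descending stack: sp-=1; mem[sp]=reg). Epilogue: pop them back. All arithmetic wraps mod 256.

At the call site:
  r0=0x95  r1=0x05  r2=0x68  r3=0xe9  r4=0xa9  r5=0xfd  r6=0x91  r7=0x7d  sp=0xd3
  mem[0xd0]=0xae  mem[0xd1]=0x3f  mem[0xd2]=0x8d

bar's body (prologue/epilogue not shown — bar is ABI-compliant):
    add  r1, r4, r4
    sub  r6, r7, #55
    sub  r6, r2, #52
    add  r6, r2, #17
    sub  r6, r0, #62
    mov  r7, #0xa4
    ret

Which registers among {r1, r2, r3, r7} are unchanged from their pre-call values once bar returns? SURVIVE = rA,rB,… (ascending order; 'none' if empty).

SURVIVE = r2,r3

prologue: push r6 -> mem[0xd2]=0x91, sp=0xd2
body[0] add  r1, r4, r4 -> r1=0x52
body[1] sub  r6, r7, #55 -> r6=0x46
body[2] sub  r6, r2, #52 -> r6=0x34
body[3] add  r6, r2, #17 -> r6=0x79
body[4] sub  r6, r0, #62 -> r6=0x57
body[5] mov  r7, #0xa4 -> r7=0xa4
epilogue: pop r6=0x91, sp=0xd3
r1: caller-saved, written=True
r2: callee-saved, written=False
r3: callee-saved, written=False
r7: caller-saved, written=True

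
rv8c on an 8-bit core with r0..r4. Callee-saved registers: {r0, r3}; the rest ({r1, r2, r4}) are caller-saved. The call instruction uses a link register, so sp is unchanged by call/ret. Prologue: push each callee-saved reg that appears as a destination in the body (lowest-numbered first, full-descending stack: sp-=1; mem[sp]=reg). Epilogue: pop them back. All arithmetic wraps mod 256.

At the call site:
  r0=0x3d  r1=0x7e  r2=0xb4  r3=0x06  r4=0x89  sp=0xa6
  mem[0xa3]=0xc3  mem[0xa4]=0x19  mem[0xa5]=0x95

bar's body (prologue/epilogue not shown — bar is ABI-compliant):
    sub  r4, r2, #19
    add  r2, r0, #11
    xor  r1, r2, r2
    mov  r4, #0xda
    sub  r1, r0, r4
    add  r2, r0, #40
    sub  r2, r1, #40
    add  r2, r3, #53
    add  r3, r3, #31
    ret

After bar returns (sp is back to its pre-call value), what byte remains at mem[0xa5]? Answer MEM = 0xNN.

MEM = 0x06

prologue: push r3 -> mem[0xa5]=0x06, sp=0xa5
body[0] sub  r4, r2, #19 -> r4=0xa1
body[1] add  r2, r0, #11 -> r2=0x48
body[2] xor  r1, r2, r2 -> r1=0x00
body[3] mov  r4, #0xda -> r4=0xda
body[4] sub  r1, r0, r4 -> r1=0x63
body[5] add  r2, r0, #40 -> r2=0x65
body[6] sub  r2, r1, #40 -> r2=0x3b
body[7] add  r2, r3, #53 -> r2=0x3b
body[8] add  r3, r3, #31 -> r3=0x25
epilogue: pop r3=0x06, sp=0xa6
prologue pushed ['r3'] at ['0xa5']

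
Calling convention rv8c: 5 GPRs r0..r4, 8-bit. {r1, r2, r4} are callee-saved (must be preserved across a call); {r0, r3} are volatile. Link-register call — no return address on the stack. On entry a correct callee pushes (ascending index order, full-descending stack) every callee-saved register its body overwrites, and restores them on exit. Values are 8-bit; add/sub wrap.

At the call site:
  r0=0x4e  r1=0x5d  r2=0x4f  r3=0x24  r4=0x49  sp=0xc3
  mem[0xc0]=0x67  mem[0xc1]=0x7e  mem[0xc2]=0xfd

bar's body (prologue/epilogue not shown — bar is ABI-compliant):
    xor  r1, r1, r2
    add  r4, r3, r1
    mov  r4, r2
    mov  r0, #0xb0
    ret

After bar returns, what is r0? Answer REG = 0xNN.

prologue: push r1 → mem[0xc2]=0x5d, sp=0xc2
prologue: push r4 → mem[0xc1]=0x49, sp=0xc1
body[0] xor  r1, r1, r2 → r1=0x12
body[1] add  r4, r3, r1 → r4=0x36
body[2] mov  r4, r2 → r4=0x4f
body[3] mov  r0, #0xb0 → r0=0xb0
epilogue: pop r4=0x49, sp=0xc2
epilogue: pop r1=0x5d, sp=0xc3
r0 is caller-saved → body value

REG = 0xb0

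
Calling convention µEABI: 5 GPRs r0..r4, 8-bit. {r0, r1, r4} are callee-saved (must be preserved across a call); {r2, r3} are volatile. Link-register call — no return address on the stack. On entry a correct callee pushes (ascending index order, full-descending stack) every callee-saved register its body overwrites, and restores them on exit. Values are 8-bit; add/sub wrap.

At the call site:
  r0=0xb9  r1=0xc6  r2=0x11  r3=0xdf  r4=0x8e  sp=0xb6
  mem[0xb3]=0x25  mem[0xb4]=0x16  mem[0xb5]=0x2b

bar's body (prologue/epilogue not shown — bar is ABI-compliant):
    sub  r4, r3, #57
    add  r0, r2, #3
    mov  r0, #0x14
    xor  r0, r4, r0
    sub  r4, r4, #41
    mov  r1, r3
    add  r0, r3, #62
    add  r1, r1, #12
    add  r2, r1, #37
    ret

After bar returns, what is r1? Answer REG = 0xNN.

prologue: push r0 -> mem[0xb5]=0xb9, sp=0xb5
prologue: push r1 -> mem[0xb4]=0xc6, sp=0xb4
prologue: push r4 -> mem[0xb3]=0x8e, sp=0xb3
body[0] sub  r4, r3, #57 -> r4=0xa6
body[1] add  r0, r2, #3 -> r0=0x14
body[2] mov  r0, #0x14 -> r0=0x14
body[3] xor  r0, r4, r0 -> r0=0xb2
body[4] sub  r4, r4, #41 -> r4=0x7d
body[5] mov  r1, r3 -> r1=0xdf
body[6] add  r0, r3, #62 -> r0=0x1d
body[7] add  r1, r1, #12 -> r1=0xeb
body[8] add  r2, r1, #37 -> r2=0x10
epilogue: pop r4=0x8e, sp=0xb4
epilogue: pop r1=0xc6, sp=0xb5
epilogue: pop r0=0xb9, sp=0xb6
r1 is callee-saved -> restored

REG = 0xc6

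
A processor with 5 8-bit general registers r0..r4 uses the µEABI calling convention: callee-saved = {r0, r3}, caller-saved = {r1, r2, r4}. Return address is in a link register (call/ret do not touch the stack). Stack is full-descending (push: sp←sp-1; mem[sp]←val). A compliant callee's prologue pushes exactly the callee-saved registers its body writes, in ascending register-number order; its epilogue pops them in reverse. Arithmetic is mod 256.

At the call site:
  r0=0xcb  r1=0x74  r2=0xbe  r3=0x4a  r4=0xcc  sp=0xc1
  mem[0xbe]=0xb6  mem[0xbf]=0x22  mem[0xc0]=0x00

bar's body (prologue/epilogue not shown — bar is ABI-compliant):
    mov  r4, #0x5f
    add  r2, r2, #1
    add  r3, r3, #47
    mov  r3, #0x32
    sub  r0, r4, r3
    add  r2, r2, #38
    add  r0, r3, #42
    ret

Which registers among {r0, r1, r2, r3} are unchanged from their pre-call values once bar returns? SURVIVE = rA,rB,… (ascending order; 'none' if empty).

prologue: push r0 -> mem[0xc0]=0xcb, sp=0xc0
prologue: push r3 -> mem[0xbf]=0x4a, sp=0xbf
body[0] mov  r4, #0x5f -> r4=0x5f
body[1] add  r2, r2, #1 -> r2=0xbf
body[2] add  r3, r3, #47 -> r3=0x79
body[3] mov  r3, #0x32 -> r3=0x32
body[4] sub  r0, r4, r3 -> r0=0x2d
body[5] add  r2, r2, #38 -> r2=0xe5
body[6] add  r0, r3, #42 -> r0=0x5c
epilogue: pop r3=0x4a, sp=0xc0
epilogue: pop r0=0xcb, sp=0xc1
r0: callee-saved, written=True
r1: caller-saved, written=False
r2: caller-saved, written=True
r3: callee-saved, written=True

SURVIVE = r0,r1,r3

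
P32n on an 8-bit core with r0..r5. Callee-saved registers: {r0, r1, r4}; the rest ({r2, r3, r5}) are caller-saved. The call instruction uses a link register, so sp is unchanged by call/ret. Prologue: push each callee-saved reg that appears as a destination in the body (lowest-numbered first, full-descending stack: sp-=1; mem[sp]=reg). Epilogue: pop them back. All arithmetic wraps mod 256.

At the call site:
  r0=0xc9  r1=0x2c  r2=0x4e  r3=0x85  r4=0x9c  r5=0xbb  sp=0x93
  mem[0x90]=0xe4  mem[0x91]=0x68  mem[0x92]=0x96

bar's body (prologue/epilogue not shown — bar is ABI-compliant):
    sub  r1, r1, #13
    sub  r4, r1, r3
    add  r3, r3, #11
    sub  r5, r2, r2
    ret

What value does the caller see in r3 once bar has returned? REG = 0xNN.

prologue: push r1 -> mem[0x92]=0x2c, sp=0x92
prologue: push r4 -> mem[0x91]=0x9c, sp=0x91
body[0] sub  r1, r1, #13 -> r1=0x1f
body[1] sub  r4, r1, r3 -> r4=0x9a
body[2] add  r3, r3, #11 -> r3=0x90
body[3] sub  r5, r2, r2 -> r5=0x00
epilogue: pop r4=0x9c, sp=0x92
epilogue: pop r1=0x2c, sp=0x93
r3 is caller-saved -> body value

REG = 0x90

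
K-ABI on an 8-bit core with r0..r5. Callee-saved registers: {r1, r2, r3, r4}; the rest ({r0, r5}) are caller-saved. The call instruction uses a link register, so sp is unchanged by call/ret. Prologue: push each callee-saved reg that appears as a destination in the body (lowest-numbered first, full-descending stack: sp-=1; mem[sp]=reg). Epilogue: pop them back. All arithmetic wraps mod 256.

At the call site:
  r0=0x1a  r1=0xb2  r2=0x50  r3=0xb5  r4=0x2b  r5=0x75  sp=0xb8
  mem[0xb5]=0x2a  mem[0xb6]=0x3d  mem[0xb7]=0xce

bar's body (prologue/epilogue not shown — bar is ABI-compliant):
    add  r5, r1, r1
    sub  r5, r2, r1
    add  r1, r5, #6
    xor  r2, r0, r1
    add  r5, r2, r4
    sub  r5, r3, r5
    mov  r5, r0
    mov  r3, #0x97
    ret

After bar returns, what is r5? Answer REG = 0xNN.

REG = 0x1a

prologue: push r1 -> mem[0xb7]=0xb2, sp=0xb7
prologue: push r2 -> mem[0xb6]=0x50, sp=0xb6
prologue: push r3 -> mem[0xb5]=0xb5, sp=0xb5
body[0] add  r5, r1, r1 -> r5=0x64
body[1] sub  r5, r2, r1 -> r5=0x9e
body[2] add  r1, r5, #6 -> r1=0xa4
body[3] xor  r2, r0, r1 -> r2=0xbe
body[4] add  r5, r2, r4 -> r5=0xe9
body[5] sub  r5, r3, r5 -> r5=0xcc
body[6] mov  r5, r0 -> r5=0x1a
body[7] mov  r3, #0x97 -> r3=0x97
epilogue: pop r3=0xb5, sp=0xb6
epilogue: pop r2=0x50, sp=0xb7
epilogue: pop r1=0xb2, sp=0xb8
r5 is caller-saved -> body value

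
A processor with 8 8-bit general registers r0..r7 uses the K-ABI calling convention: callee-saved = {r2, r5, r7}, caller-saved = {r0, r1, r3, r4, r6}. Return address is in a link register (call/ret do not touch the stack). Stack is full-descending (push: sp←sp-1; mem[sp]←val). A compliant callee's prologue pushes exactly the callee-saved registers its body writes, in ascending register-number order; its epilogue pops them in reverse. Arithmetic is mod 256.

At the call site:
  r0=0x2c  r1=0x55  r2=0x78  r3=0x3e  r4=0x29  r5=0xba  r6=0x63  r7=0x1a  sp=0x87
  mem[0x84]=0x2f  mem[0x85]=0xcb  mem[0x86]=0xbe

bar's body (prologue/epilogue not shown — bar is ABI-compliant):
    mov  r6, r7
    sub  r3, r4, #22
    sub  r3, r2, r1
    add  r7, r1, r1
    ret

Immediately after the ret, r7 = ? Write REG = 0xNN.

prologue: push r7 -> mem[0x86]=0x1a, sp=0x86
body[0] mov  r6, r7 -> r6=0x1a
body[1] sub  r3, r4, #22 -> r3=0x13
body[2] sub  r3, r2, r1 -> r3=0x23
body[3] add  r7, r1, r1 -> r7=0xaa
epilogue: pop r7=0x1a, sp=0x87
r7 is callee-saved -> restored

REG = 0x1a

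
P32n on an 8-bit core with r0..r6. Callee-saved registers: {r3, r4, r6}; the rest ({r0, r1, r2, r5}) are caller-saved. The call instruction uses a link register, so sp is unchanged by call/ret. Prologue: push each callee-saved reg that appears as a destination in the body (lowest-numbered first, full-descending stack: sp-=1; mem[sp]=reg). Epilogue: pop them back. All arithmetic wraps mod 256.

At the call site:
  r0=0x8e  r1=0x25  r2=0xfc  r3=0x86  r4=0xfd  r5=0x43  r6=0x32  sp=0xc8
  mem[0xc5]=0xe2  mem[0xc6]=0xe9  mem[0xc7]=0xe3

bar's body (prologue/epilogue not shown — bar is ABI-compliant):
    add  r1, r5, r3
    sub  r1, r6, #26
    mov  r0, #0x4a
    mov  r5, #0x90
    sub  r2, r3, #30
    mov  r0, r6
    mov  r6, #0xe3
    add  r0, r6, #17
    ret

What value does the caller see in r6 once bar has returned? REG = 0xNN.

REG = 0x32

prologue: push r6 -> mem[0xc7]=0x32, sp=0xc7
body[0] add  r1, r5, r3 -> r1=0xc9
body[1] sub  r1, r6, #26 -> r1=0x18
body[2] mov  r0, #0x4a -> r0=0x4a
body[3] mov  r5, #0x90 -> r5=0x90
body[4] sub  r2, r3, #30 -> r2=0x68
body[5] mov  r0, r6 -> r0=0x32
body[6] mov  r6, #0xe3 -> r6=0xe3
body[7] add  r0, r6, #17 -> r0=0xf4
epilogue: pop r6=0x32, sp=0xc8
r6 is callee-saved -> restored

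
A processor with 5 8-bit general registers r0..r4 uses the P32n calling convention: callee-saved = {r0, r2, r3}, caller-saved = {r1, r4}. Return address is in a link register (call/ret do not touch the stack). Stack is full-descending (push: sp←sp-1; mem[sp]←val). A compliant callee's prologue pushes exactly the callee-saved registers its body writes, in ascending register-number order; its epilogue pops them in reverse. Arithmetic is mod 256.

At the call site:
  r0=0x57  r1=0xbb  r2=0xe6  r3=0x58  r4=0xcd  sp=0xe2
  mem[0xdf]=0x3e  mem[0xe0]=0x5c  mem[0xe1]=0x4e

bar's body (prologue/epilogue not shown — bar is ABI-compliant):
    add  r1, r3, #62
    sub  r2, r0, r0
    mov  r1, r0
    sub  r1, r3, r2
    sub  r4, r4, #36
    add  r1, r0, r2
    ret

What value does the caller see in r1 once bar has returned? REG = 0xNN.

prologue: push r2 → mem[0xe1]=0xe6, sp=0xe1
body[0] add  r1, r3, #62 → r1=0x96
body[1] sub  r2, r0, r0 → r2=0x00
body[2] mov  r1, r0 → r1=0x57
body[3] sub  r1, r3, r2 → r1=0x58
body[4] sub  r4, r4, #36 → r4=0xa9
body[5] add  r1, r0, r2 → r1=0x57
epilogue: pop r2=0xe6, sp=0xe2
r1 is caller-saved → body value

REG = 0x57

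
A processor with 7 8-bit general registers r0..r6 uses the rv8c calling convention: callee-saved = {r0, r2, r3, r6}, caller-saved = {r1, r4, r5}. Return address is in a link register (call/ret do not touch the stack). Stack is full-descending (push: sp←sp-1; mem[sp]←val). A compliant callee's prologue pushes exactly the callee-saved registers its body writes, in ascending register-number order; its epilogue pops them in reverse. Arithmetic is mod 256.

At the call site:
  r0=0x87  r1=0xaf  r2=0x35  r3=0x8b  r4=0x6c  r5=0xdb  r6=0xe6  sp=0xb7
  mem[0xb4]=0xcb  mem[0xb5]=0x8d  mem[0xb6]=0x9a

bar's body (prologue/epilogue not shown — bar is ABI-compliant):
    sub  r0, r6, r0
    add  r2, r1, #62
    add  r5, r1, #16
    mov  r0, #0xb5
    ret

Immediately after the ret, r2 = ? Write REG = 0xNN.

prologue: push r0 -> mem[0xb6]=0x87, sp=0xb6
prologue: push r2 -> mem[0xb5]=0x35, sp=0xb5
body[0] sub  r0, r6, r0 -> r0=0x5f
body[1] add  r2, r1, #62 -> r2=0xed
body[2] add  r5, r1, #16 -> r5=0xbf
body[3] mov  r0, #0xb5 -> r0=0xb5
epilogue: pop r2=0x35, sp=0xb6
epilogue: pop r0=0x87, sp=0xb7
r2 is callee-saved -> restored

REG = 0x35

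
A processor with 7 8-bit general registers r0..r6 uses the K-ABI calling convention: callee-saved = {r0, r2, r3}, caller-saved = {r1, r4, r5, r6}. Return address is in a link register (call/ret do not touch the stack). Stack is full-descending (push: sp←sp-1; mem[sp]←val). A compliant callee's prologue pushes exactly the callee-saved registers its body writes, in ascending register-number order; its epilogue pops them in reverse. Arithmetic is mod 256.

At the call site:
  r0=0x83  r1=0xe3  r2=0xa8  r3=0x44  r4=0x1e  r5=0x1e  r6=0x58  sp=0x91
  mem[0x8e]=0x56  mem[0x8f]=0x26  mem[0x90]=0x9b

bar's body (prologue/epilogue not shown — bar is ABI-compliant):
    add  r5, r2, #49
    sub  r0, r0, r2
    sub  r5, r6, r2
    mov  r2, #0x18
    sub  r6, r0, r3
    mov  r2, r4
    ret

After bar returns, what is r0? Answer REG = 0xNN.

REG = 0x83

prologue: push r0 -> mem[0x90]=0x83, sp=0x90
prologue: push r2 -> mem[0x8f]=0xa8, sp=0x8f
body[0] add  r5, r2, #49 -> r5=0xd9
body[1] sub  r0, r0, r2 -> r0=0xdb
body[2] sub  r5, r6, r2 -> r5=0xb0
body[3] mov  r2, #0x18 -> r2=0x18
body[4] sub  r6, r0, r3 -> r6=0x97
body[5] mov  r2, r4 -> r2=0x1e
epilogue: pop r2=0xa8, sp=0x90
epilogue: pop r0=0x83, sp=0x91
r0 is callee-saved -> restored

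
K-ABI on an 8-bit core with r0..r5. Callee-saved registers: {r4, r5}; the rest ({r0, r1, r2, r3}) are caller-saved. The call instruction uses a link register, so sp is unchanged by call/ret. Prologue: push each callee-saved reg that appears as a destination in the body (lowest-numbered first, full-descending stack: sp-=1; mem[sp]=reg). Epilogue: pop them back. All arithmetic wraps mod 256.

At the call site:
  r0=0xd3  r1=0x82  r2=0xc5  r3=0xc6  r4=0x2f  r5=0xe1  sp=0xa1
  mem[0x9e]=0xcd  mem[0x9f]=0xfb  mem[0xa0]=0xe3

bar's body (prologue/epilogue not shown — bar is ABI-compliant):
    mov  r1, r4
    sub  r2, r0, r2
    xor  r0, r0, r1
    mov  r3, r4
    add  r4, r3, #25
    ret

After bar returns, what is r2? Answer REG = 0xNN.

REG = 0x0e

prologue: push r4 → mem[0xa0]=0x2f, sp=0xa0
body[0] mov  r1, r4 → r1=0x2f
body[1] sub  r2, r0, r2 → r2=0x0e
body[2] xor  r0, r0, r1 → r0=0xfc
body[3] mov  r3, r4 → r3=0x2f
body[4] add  r4, r3, #25 → r4=0x48
epilogue: pop r4=0x2f, sp=0xa1
r2 is caller-saved → body value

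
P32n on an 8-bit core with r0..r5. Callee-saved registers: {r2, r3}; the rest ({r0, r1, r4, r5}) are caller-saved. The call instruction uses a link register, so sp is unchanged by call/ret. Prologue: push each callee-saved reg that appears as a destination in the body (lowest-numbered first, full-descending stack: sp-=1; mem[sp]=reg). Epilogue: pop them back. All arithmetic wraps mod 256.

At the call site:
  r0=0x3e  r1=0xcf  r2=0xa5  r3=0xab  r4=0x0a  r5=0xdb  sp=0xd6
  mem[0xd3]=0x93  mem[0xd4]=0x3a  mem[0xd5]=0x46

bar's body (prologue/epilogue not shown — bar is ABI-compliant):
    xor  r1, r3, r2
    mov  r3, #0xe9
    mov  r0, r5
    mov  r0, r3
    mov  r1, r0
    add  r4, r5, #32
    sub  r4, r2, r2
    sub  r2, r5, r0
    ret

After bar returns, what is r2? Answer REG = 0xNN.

REG = 0xa5

prologue: push r2 → mem[0xd5]=0xa5, sp=0xd5
prologue: push r3 → mem[0xd4]=0xab, sp=0xd4
body[0] xor  r1, r3, r2 → r1=0x0e
body[1] mov  r3, #0xe9 → r3=0xe9
body[2] mov  r0, r5 → r0=0xdb
body[3] mov  r0, r3 → r0=0xe9
body[4] mov  r1, r0 → r1=0xe9
body[5] add  r4, r5, #32 → r4=0xfb
body[6] sub  r4, r2, r2 → r4=0x00
body[7] sub  r2, r5, r0 → r2=0xf2
epilogue: pop r3=0xab, sp=0xd5
epilogue: pop r2=0xa5, sp=0xd6
r2 is callee-saved → restored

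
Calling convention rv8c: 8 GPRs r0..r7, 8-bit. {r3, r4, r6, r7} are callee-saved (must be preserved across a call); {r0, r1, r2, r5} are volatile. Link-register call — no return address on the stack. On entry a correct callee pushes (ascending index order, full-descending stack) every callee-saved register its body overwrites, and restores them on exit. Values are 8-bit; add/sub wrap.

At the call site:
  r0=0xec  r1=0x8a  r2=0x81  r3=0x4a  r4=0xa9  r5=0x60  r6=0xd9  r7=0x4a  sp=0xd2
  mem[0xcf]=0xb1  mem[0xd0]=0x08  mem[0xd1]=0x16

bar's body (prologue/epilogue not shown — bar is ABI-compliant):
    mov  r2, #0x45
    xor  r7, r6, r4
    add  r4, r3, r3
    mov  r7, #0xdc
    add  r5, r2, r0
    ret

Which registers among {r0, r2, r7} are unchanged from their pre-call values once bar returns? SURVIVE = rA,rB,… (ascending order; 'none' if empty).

SURVIVE = r0,r7

prologue: push r4 -> mem[0xd1]=0xa9, sp=0xd1
prologue: push r7 -> mem[0xd0]=0x4a, sp=0xd0
body[0] mov  r2, #0x45 -> r2=0x45
body[1] xor  r7, r6, r4 -> r7=0x70
body[2] add  r4, r3, r3 -> r4=0x94
body[3] mov  r7, #0xdc -> r7=0xdc
body[4] add  r5, r2, r0 -> r5=0x31
epilogue: pop r7=0x4a, sp=0xd1
epilogue: pop r4=0xa9, sp=0xd2
r0: caller-saved, written=False
r2: caller-saved, written=True
r7: callee-saved, written=True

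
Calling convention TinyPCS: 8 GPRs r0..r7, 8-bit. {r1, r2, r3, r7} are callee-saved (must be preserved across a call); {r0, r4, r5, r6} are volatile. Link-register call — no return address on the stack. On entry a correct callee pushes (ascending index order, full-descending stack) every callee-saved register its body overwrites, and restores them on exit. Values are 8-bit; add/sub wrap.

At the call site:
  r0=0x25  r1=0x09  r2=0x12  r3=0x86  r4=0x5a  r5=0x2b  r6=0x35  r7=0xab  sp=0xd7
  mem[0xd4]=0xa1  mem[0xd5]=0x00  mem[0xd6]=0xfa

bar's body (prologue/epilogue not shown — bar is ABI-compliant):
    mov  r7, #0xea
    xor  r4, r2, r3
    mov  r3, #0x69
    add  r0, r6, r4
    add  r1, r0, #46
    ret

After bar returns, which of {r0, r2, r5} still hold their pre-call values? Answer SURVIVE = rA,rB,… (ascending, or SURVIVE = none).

SURVIVE = r2,r5

prologue: push r1 → mem[0xd6]=0x09, sp=0xd6
prologue: push r3 → mem[0xd5]=0x86, sp=0xd5
prologue: push r7 → mem[0xd4]=0xab, sp=0xd4
body[0] mov  r7, #0xea → r7=0xea
body[1] xor  r4, r2, r3 → r4=0x94
body[2] mov  r3, #0x69 → r3=0x69
body[3] add  r0, r6, r4 → r0=0xc9
body[4] add  r1, r0, #46 → r1=0xf7
epilogue: pop r7=0xab, sp=0xd5
epilogue: pop r3=0x86, sp=0xd6
epilogue: pop r1=0x09, sp=0xd7
r0: caller-saved, written=True
r2: callee-saved, written=False
r5: caller-saved, written=False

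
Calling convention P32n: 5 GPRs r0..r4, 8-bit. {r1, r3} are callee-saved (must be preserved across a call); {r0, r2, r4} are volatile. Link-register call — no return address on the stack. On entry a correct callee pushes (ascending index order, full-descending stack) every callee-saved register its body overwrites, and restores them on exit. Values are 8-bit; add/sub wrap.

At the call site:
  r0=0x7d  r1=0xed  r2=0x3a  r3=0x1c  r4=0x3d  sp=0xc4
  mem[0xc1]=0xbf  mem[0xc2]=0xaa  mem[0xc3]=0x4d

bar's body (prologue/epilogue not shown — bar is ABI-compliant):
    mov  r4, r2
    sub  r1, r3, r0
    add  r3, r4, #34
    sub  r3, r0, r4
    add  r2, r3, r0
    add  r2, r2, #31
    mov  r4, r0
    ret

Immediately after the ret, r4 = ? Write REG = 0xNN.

prologue: push r1 → mem[0xc3]=0xed, sp=0xc3
prologue: push r3 → mem[0xc2]=0x1c, sp=0xc2
body[0] mov  r4, r2 → r4=0x3a
body[1] sub  r1, r3, r0 → r1=0x9f
body[2] add  r3, r4, #34 → r3=0x5c
body[3] sub  r3, r0, r4 → r3=0x43
body[4] add  r2, r3, r0 → r2=0xc0
body[5] add  r2, r2, #31 → r2=0xdf
body[6] mov  r4, r0 → r4=0x7d
epilogue: pop r3=0x1c, sp=0xc3
epilogue: pop r1=0xed, sp=0xc4
r4 is caller-saved → body value

REG = 0x7d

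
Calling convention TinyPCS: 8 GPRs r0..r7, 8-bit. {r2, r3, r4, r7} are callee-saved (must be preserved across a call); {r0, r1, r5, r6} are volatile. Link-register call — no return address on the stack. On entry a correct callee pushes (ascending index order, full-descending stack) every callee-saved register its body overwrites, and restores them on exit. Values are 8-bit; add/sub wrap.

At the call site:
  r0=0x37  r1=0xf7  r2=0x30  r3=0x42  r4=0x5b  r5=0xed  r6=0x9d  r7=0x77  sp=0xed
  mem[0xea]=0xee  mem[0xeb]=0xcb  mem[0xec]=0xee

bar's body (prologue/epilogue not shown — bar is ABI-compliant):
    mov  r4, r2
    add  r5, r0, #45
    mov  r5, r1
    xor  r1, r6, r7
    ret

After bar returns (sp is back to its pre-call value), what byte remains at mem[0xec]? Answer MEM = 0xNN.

prologue: push r4 → mem[0xec]=0x5b, sp=0xec
body[0] mov  r4, r2 → r4=0x30
body[1] add  r5, r0, #45 → r5=0x64
body[2] mov  r5, r1 → r5=0xf7
body[3] xor  r1, r6, r7 → r1=0xea
epilogue: pop r4=0x5b, sp=0xed
prologue pushed ['r4'] at ['0xec']

MEM = 0x5b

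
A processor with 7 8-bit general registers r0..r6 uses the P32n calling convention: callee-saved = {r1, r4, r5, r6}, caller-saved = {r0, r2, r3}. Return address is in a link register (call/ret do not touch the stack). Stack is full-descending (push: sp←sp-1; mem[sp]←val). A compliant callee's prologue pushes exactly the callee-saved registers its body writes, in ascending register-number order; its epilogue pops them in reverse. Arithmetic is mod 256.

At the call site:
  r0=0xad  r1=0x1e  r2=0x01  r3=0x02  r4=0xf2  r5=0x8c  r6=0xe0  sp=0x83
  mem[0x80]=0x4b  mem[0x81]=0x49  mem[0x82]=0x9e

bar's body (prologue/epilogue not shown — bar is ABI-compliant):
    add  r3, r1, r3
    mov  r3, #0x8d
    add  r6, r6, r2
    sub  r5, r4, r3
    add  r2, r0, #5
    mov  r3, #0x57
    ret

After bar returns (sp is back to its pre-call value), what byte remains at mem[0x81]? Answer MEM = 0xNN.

MEM = 0xe0

prologue: push r5 → mem[0x82]=0x8c, sp=0x82
prologue: push r6 → mem[0x81]=0xe0, sp=0x81
body[0] add  r3, r1, r3 → r3=0x20
body[1] mov  r3, #0x8d → r3=0x8d
body[2] add  r6, r6, r2 → r6=0xe1
body[3] sub  r5, r4, r3 → r5=0x65
body[4] add  r2, r0, #5 → r2=0xb2
body[5] mov  r3, #0x57 → r3=0x57
epilogue: pop r6=0xe0, sp=0x82
epilogue: pop r5=0x8c, sp=0x83
prologue pushed ['r5', 'r6'] at ['0x82', '0x81']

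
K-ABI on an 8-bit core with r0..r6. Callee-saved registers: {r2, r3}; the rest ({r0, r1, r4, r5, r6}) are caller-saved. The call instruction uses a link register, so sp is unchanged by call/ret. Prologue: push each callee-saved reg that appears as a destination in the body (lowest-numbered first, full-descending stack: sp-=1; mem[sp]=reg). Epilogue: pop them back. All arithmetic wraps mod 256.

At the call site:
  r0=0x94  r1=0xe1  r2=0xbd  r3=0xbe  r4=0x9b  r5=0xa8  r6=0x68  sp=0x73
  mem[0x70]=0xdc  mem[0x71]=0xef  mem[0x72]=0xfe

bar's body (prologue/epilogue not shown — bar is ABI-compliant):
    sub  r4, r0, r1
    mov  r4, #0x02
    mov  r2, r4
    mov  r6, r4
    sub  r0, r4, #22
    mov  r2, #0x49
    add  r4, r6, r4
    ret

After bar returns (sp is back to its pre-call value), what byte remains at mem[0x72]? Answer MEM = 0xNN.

prologue: push r2 -> mem[0x72]=0xbd, sp=0x72
body[0] sub  r4, r0, r1 -> r4=0xb3
body[1] mov  r4, #0x02 -> r4=0x02
body[2] mov  r2, r4 -> r2=0x02
body[3] mov  r6, r4 -> r6=0x02
body[4] sub  r0, r4, #22 -> r0=0xec
body[5] mov  r2, #0x49 -> r2=0x49
body[6] add  r4, r6, r4 -> r4=0x04
epilogue: pop r2=0xbd, sp=0x73
prologue pushed ['r2'] at ['0x72']

MEM = 0xbd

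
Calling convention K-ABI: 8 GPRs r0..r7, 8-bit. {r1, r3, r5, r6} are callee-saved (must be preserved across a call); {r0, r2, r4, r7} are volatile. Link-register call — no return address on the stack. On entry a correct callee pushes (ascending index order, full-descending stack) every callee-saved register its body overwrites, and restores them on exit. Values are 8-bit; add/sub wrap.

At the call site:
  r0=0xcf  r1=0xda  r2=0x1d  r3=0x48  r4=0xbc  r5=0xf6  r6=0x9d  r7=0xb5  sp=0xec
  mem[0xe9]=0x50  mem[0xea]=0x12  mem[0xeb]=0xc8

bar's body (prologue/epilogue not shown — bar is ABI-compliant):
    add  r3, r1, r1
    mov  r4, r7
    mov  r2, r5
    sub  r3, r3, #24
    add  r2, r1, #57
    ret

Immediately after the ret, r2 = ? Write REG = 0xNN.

REG = 0x13

prologue: push r3 → mem[0xeb]=0x48, sp=0xeb
body[0] add  r3, r1, r1 → r3=0xb4
body[1] mov  r4, r7 → r4=0xb5
body[2] mov  r2, r5 → r2=0xf6
body[3] sub  r3, r3, #24 → r3=0x9c
body[4] add  r2, r1, #57 → r2=0x13
epilogue: pop r3=0x48, sp=0xec
r2 is caller-saved → body value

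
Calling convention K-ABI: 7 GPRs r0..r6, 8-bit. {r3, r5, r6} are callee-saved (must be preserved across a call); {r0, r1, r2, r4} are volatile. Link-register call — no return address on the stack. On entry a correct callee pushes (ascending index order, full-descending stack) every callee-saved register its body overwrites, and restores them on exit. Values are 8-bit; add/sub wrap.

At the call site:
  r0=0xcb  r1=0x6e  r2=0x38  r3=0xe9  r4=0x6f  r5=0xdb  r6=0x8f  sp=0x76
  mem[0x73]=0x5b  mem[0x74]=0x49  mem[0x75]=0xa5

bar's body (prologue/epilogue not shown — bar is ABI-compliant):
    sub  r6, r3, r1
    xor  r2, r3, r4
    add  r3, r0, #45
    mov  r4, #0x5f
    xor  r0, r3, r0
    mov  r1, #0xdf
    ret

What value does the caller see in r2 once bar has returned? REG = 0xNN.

REG = 0x86

prologue: push r3 → mem[0x75]=0xe9, sp=0x75
prologue: push r6 → mem[0x74]=0x8f, sp=0x74
body[0] sub  r6, r3, r1 → r6=0x7b
body[1] xor  r2, r3, r4 → r2=0x86
body[2] add  r3, r0, #45 → r3=0xf8
body[3] mov  r4, #0x5f → r4=0x5f
body[4] xor  r0, r3, r0 → r0=0x33
body[5] mov  r1, #0xdf → r1=0xdf
epilogue: pop r6=0x8f, sp=0x75
epilogue: pop r3=0xe9, sp=0x76
r2 is caller-saved → body value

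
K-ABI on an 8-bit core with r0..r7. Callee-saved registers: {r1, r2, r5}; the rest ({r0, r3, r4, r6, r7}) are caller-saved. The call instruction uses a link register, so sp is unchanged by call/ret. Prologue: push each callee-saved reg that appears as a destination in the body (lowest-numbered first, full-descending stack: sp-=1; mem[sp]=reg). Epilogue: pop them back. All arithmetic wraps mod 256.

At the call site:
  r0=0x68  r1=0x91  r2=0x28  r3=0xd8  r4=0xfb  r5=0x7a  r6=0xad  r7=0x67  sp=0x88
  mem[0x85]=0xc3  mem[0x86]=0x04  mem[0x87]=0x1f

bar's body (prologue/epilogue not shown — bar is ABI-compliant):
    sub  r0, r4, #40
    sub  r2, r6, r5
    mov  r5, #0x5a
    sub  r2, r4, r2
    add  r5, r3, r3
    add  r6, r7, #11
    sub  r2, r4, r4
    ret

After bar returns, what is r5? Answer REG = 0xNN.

REG = 0x7a

prologue: push r2 → mem[0x87]=0x28, sp=0x87
prologue: push r5 → mem[0x86]=0x7a, sp=0x86
body[0] sub  r0, r4, #40 → r0=0xd3
body[1] sub  r2, r6, r5 → r2=0x33
body[2] mov  r5, #0x5a → r5=0x5a
body[3] sub  r2, r4, r2 → r2=0xc8
body[4] add  r5, r3, r3 → r5=0xb0
body[5] add  r6, r7, #11 → r6=0x72
body[6] sub  r2, r4, r4 → r2=0x00
epilogue: pop r5=0x7a, sp=0x87
epilogue: pop r2=0x28, sp=0x88
r5 is callee-saved → restored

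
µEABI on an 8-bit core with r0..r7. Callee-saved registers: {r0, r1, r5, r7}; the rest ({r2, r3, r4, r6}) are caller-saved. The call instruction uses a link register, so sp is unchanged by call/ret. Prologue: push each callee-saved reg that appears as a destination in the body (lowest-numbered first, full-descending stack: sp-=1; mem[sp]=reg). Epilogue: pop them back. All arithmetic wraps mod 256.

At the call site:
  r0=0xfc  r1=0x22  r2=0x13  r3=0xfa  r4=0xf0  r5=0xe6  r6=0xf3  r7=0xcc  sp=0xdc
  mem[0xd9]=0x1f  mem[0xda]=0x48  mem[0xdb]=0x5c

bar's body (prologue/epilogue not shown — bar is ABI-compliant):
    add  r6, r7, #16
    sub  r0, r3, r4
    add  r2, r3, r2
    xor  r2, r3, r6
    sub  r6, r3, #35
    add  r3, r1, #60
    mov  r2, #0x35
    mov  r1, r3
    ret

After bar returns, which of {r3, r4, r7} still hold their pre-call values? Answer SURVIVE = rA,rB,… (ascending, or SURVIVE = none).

prologue: push r0 → mem[0xdb]=0xfc, sp=0xdb
prologue: push r1 → mem[0xda]=0x22, sp=0xda
body[0] add  r6, r7, #16 → r6=0xdc
body[1] sub  r0, r3, r4 → r0=0x0a
body[2] add  r2, r3, r2 → r2=0x0d
body[3] xor  r2, r3, r6 → r2=0x26
body[4] sub  r6, r3, #35 → r6=0xd7
body[5] add  r3, r1, #60 → r3=0x5e
body[6] mov  r2, #0x35 → r2=0x35
body[7] mov  r1, r3 → r1=0x5e
epilogue: pop r1=0x22, sp=0xdb
epilogue: pop r0=0xfc, sp=0xdc
r3: caller-saved, written=True
r4: caller-saved, written=False
r7: callee-saved, written=False

SURVIVE = r4,r7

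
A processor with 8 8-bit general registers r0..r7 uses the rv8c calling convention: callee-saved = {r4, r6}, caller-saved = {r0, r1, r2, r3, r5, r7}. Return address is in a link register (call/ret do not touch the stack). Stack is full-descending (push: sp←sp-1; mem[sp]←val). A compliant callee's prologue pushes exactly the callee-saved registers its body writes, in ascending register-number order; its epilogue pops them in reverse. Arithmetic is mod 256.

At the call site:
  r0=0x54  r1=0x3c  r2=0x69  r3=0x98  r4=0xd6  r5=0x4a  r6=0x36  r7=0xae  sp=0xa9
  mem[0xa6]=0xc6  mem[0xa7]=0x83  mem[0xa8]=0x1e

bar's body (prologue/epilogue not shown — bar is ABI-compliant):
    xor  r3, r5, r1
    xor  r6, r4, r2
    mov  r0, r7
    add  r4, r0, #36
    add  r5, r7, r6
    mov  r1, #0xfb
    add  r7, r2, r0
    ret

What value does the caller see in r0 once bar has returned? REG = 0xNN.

prologue: push r4 -> mem[0xa8]=0xd6, sp=0xa8
prologue: push r6 -> mem[0xa7]=0x36, sp=0xa7
body[0] xor  r3, r5, r1 -> r3=0x76
body[1] xor  r6, r4, r2 -> r6=0xbf
body[2] mov  r0, r7 -> r0=0xae
body[3] add  r4, r0, #36 -> r4=0xd2
body[4] add  r5, r7, r6 -> r5=0x6d
body[5] mov  r1, #0xfb -> r1=0xfb
body[6] add  r7, r2, r0 -> r7=0x17
epilogue: pop r6=0x36, sp=0xa8
epilogue: pop r4=0xd6, sp=0xa9
r0 is caller-saved -> body value

REG = 0xae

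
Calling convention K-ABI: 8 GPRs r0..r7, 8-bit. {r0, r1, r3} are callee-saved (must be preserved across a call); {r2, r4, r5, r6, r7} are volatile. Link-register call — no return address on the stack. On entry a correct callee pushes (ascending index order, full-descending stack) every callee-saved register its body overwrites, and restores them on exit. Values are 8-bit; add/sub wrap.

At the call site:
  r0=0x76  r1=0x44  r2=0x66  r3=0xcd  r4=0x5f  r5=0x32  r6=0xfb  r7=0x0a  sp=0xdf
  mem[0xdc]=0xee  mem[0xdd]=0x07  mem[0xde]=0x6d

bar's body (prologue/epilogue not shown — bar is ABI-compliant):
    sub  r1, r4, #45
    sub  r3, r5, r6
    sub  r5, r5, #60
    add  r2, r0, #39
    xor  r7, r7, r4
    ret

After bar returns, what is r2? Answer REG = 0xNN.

prologue: push r1 → mem[0xde]=0x44, sp=0xde
prologue: push r3 → mem[0xdd]=0xcd, sp=0xdd
body[0] sub  r1, r4, #45 → r1=0x32
body[1] sub  r3, r5, r6 → r3=0x37
body[2] sub  r5, r5, #60 → r5=0xf6
body[3] add  r2, r0, #39 → r2=0x9d
body[4] xor  r7, r7, r4 → r7=0x55
epilogue: pop r3=0xcd, sp=0xde
epilogue: pop r1=0x44, sp=0xdf
r2 is caller-saved → body value

REG = 0x9d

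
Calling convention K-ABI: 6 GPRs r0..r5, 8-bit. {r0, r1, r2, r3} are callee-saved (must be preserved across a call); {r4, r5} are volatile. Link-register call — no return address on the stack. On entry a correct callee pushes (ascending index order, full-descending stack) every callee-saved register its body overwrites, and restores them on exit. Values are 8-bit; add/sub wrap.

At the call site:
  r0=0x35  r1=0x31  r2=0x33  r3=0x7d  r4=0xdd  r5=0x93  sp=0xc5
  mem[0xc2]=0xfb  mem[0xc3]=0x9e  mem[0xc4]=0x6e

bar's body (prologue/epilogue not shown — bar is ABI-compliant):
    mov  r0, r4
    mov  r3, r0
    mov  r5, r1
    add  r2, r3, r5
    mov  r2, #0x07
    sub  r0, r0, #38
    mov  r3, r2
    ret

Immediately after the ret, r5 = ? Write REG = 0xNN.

REG = 0x31

prologue: push r0 → mem[0xc4]=0x35, sp=0xc4
prologue: push r2 → mem[0xc3]=0x33, sp=0xc3
prologue: push r3 → mem[0xc2]=0x7d, sp=0xc2
body[0] mov  r0, r4 → r0=0xdd
body[1] mov  r3, r0 → r3=0xdd
body[2] mov  r5, r1 → r5=0x31
body[3] add  r2, r3, r5 → r2=0x0e
body[4] mov  r2, #0x07 → r2=0x07
body[5] sub  r0, r0, #38 → r0=0xb7
body[6] mov  r3, r2 → r3=0x07
epilogue: pop r3=0x7d, sp=0xc3
epilogue: pop r2=0x33, sp=0xc4
epilogue: pop r0=0x35, sp=0xc5
r5 is caller-saved → body value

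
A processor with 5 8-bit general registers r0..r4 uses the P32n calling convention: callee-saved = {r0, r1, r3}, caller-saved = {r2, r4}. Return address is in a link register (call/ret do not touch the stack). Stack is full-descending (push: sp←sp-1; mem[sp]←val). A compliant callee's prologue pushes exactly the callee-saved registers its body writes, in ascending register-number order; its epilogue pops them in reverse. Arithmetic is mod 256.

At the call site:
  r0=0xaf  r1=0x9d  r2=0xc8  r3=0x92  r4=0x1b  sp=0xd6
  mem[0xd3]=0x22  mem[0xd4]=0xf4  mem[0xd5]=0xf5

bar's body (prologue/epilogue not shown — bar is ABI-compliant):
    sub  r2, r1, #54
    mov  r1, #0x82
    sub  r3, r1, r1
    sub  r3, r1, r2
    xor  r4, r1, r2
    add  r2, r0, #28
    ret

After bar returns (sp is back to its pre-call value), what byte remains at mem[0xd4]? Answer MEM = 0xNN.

prologue: push r1 -> mem[0xd5]=0x9d, sp=0xd5
prologue: push r3 -> mem[0xd4]=0x92, sp=0xd4
body[0] sub  r2, r1, #54 -> r2=0x67
body[1] mov  r1, #0x82 -> r1=0x82
body[2] sub  r3, r1, r1 -> r3=0x00
body[3] sub  r3, r1, r2 -> r3=0x1b
body[4] xor  r4, r1, r2 -> r4=0xe5
body[5] add  r2, r0, #28 -> r2=0xcb
epilogue: pop r3=0x92, sp=0xd5
epilogue: pop r1=0x9d, sp=0xd6
prologue pushed ['r1', 'r3'] at ['0xd5', '0xd4']

MEM = 0x92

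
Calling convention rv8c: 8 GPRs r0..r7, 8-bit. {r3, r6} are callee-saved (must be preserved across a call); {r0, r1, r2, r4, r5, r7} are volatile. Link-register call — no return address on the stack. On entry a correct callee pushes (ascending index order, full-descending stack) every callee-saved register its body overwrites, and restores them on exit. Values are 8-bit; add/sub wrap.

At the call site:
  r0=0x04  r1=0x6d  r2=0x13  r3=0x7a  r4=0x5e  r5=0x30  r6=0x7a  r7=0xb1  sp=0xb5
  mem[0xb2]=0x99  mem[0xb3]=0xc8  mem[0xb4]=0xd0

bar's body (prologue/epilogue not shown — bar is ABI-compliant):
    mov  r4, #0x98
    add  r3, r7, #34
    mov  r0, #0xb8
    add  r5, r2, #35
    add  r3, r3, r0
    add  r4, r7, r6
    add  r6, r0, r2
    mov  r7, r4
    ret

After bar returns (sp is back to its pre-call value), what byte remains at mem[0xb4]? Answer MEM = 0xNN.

MEM = 0x7a

prologue: push r3 → mem[0xb4]=0x7a, sp=0xb4
prologue: push r6 → mem[0xb3]=0x7a, sp=0xb3
body[0] mov  r4, #0x98 → r4=0x98
body[1] add  r3, r7, #34 → r3=0xd3
body[2] mov  r0, #0xb8 → r0=0xb8
body[3] add  r5, r2, #35 → r5=0x36
body[4] add  r3, r3, r0 → r3=0x8b
body[5] add  r4, r7, r6 → r4=0x2b
body[6] add  r6, r0, r2 → r6=0xcb
body[7] mov  r7, r4 → r7=0x2b
epilogue: pop r6=0x7a, sp=0xb4
epilogue: pop r3=0x7a, sp=0xb5
prologue pushed ['r3', 'r6'] at ['0xb4', '0xb3']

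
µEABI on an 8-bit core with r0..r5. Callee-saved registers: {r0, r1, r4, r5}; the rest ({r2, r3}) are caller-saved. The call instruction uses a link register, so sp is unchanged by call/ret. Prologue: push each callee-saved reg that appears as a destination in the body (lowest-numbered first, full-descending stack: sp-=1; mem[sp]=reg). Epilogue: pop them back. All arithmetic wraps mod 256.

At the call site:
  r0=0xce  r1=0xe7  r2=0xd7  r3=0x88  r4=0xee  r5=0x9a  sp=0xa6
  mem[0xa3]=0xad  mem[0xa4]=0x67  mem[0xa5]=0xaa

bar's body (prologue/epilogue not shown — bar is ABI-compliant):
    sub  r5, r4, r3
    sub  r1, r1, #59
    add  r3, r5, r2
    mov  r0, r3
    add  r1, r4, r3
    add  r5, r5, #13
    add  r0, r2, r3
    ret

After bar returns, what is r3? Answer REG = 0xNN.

REG = 0x3d

prologue: push r0 -> mem[0xa5]=0xce, sp=0xa5
prologue: push r1 -> mem[0xa4]=0xe7, sp=0xa4
prologue: push r5 -> mem[0xa3]=0x9a, sp=0xa3
body[0] sub  r5, r4, r3 -> r5=0x66
body[1] sub  r1, r1, #59 -> r1=0xac
body[2] add  r3, r5, r2 -> r3=0x3d
body[3] mov  r0, r3 -> r0=0x3d
body[4] add  r1, r4, r3 -> r1=0x2b
body[5] add  r5, r5, #13 -> r5=0x73
body[6] add  r0, r2, r3 -> r0=0x14
epilogue: pop r5=0x9a, sp=0xa4
epilogue: pop r1=0xe7, sp=0xa5
epilogue: pop r0=0xce, sp=0xa6
r3 is caller-saved -> body value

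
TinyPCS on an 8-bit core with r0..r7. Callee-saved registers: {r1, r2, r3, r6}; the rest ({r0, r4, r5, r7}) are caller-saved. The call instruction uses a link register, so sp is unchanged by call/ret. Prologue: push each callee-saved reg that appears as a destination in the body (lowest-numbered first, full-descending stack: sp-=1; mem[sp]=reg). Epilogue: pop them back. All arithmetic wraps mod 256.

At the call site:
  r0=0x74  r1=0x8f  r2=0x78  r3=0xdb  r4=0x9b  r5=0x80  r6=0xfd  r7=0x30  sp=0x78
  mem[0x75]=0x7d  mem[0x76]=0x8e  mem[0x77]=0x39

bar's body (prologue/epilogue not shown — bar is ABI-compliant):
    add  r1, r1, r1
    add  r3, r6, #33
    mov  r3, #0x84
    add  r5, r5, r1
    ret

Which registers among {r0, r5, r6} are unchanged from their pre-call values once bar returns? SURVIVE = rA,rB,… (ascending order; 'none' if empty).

SURVIVE = r0,r6

prologue: push r1 -> mem[0x77]=0x8f, sp=0x77
prologue: push r3 -> mem[0x76]=0xdb, sp=0x76
body[0] add  r1, r1, r1 -> r1=0x1e
body[1] add  r3, r6, #33 -> r3=0x1e
body[2] mov  r3, #0x84 -> r3=0x84
body[3] add  r5, r5, r1 -> r5=0x9e
epilogue: pop r3=0xdb, sp=0x77
epilogue: pop r1=0x8f, sp=0x78
r0: caller-saved, written=False
r5: caller-saved, written=True
r6: callee-saved, written=False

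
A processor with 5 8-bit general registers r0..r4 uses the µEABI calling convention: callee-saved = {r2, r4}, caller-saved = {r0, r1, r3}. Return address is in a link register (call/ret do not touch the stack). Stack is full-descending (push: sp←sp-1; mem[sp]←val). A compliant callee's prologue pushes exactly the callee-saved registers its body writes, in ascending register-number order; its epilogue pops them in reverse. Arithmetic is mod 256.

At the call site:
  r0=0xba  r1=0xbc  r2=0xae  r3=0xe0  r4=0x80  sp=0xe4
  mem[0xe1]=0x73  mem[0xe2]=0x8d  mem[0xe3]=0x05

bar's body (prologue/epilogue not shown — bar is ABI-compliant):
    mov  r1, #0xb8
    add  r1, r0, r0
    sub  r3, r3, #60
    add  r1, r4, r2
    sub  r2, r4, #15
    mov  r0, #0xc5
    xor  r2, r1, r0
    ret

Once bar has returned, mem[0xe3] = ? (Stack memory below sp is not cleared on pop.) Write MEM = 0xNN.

prologue: push r2 → mem[0xe3]=0xae, sp=0xe3
body[0] mov  r1, #0xb8 → r1=0xb8
body[1] add  r1, r0, r0 → r1=0x74
body[2] sub  r3, r3, #60 → r3=0xa4
body[3] add  r1, r4, r2 → r1=0x2e
body[4] sub  r2, r4, #15 → r2=0x71
body[5] mov  r0, #0xc5 → r0=0xc5
body[6] xor  r2, r1, r0 → r2=0xeb
epilogue: pop r2=0xae, sp=0xe4
prologue pushed ['r2'] at ['0xe3']

MEM = 0xae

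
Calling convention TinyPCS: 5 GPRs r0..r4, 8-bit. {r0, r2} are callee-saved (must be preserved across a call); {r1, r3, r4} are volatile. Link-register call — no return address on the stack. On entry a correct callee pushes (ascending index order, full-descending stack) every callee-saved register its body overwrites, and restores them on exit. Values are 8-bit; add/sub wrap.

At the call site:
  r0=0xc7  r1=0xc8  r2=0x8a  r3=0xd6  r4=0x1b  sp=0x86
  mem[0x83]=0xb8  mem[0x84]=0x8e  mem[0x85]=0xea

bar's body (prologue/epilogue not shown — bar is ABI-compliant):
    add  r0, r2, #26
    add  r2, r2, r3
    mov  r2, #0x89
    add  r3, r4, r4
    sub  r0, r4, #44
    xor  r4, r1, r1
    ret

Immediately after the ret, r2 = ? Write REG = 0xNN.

prologue: push r0 → mem[0x85]=0xc7, sp=0x85
prologue: push r2 → mem[0x84]=0x8a, sp=0x84
body[0] add  r0, r2, #26 → r0=0xa4
body[1] add  r2, r2, r3 → r2=0x60
body[2] mov  r2, #0x89 → r2=0x89
body[3] add  r3, r4, r4 → r3=0x36
body[4] sub  r0, r4, #44 → r0=0xef
body[5] xor  r4, r1, r1 → r4=0x00
epilogue: pop r2=0x8a, sp=0x85
epilogue: pop r0=0xc7, sp=0x86
r2 is callee-saved → restored

REG = 0x8a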